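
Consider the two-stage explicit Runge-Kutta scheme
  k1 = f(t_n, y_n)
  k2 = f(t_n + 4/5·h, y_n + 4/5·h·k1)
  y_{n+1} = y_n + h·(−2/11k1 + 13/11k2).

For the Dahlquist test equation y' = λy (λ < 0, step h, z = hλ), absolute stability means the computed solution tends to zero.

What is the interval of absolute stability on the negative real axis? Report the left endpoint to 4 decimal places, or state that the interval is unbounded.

(-1.0577, 0).

With y'=λy (z=hλ):
  k1=λy_n ⇒ h·k1=z·y_n;  k2=λ(1+4/5z)y_n ⇒ h·k2=z(1+4/5z)y_n
  y_{n+1}/y_n = 1 − 2/11z + 13/11z(1+4/5z) = 1 + z + 52/55z²
  ⇒ R(z) = 1 + z + 52/55z².

Need |R(x)|<1, x<0.
x=-0.9: |R|=0.8658
R=1: x+52/55x²=0 ⇒ x=−55/52=-1.0577; min R=1−1/(4·52/55)=0.7356>−1
Confirm numerically:
  x=-0.764: |R|=0.78786 <1
  x=-0.697: |R|=0.76231 <1
  x=-0.615: |R|=0.74259 <1
  x=-0.502: |R|=0.73626 <1
  x=-1.492: |R|=1.61264 >1
  x=-1.315: |R|=1.31990 >1
Interval (-1.0577, 0).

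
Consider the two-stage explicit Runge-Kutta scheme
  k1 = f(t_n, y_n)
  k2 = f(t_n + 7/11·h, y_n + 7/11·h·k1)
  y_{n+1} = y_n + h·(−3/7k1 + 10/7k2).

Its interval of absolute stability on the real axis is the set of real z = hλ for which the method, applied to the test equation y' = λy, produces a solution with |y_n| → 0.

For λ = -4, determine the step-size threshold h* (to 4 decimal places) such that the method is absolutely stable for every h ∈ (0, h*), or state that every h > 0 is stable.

(-1.1000,0); λ=-4 ⇒ h* = (11/10)/4 = 0.2750.

With y'=λy (z=hλ):
  k1=λy_n ⇒ h·k1=z·y_n;  k2=λ(1+7/11z)y_n ⇒ h·k2=z(1+7/11z)y_n
  y_{n+1}/y_n = 1 − 3/7z + 10/7z(1+7/11z) = 1 + z + 10/11z²
  R(z) = 1 + z + 10/11z².

Need |R(x)|<1, x<0.
x=-1.36: |R|=1.3215
R=1: x+10/11x²=0 ⇒ x=−11/10=-1.1000; min R=1−1/(4·10/11)=0.7250>−1
Confirm numerically:
  x=-1.039: |R|=0.94238 <1
  x=-0.806: |R|=0.78458 <1
  x=-0.721: |R|=0.75158 <1
  x=-1.225: |R|=1.13920 >1
  x=-1.146: |R|=1.04792 >1
Interval (-1.1000, 0).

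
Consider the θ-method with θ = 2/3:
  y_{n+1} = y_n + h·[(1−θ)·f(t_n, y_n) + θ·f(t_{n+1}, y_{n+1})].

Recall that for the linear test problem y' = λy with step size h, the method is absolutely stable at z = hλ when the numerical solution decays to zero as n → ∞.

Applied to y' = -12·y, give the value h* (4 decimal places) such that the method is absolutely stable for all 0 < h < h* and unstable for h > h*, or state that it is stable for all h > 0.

interval (−∞, 0). Any h>0 works for λ=-12.

Set f=λy, z=hλ:
  y_{n+1} = y_n + z·[1/3·y_n + 2/3·y_{n+1}] ⇒ (1 − 2/3z)y_{n+1} = (1 + 1/3z)y_n
  ⇒ R(z) = (1 + 1/3z)/(1 − 2/3z).

Need |R(x)|<1, x<0.
x=-0.76: |R|=0.4956
x=-2: |R|=0.1429
x=-10: |R|=0.3043
x=-100: |R|=0.4778
θ=2/3≥1/2 ⇒ |1+1/3x|<|1−2/3x| ∀x<0 ⇒ unbounded interval.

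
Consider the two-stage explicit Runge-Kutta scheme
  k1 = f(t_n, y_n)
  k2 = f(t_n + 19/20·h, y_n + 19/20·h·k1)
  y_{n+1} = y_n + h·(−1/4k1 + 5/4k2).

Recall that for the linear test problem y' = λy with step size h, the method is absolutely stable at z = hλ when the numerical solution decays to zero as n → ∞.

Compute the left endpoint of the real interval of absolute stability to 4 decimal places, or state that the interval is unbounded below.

left endpoint -0.8421.

On y'=λy, z=hλ:
  k1=λy_n ⇒ h·k1=z·y_n;  k2=λ(1+19/20z)y_n ⇒ h·k2=z(1+19/20z)y_n
  y_{n+1}/y_n = 1 − 1/4z + 5/4z(1+19/20z) = 1 + z + 19/16z²
  R(z) = 1 + z + 19/16z².

Need |R(x)|<1, x<0.
x=-1.4: |R|=1.9275
R=1: x+19/16x²=0 ⇒ x=−16/19=-0.8421; min R=1−1/(4·19/16)=0.7895>−1
Confirm numerically:
  x=-0.788: |R|=0.94937 <1
  x=-0.681: |R|=0.86972 <1
  x=-0.389: |R|=0.79069 <1
  x=-0.363: |R|=0.79348 <1
  x=-1.250: |R|=1.60547 >1
  x=-1.159: |R|=1.43615 >1
  x=-0.945: |R|=1.11547 >1
Interval (-0.8421, 0).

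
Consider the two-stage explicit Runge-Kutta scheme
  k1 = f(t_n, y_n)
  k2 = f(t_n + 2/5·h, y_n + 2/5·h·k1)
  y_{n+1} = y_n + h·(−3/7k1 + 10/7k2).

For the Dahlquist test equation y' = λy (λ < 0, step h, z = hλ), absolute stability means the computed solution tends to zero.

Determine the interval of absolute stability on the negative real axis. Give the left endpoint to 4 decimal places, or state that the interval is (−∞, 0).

On y'=λy, z=hλ:
  k1=λy_n ⇒ h·k1=z·y_n;  k2=λ(1+2/5z)y_n ⇒ h·k2=z(1+2/5z)y_n
  y_{n+1}/y_n = 1 − 3/7z + 10/7z(1+2/5z) = 1 + z + 4/7z²
  ⇒ R(z) = 1 + z + 4/7z².

Boundary: |R(x)|=1, x<0.
x=-1.55: |R|=0.8229
R=1: x+4/7x²=0 ⇒ x=−7/4=-1.7500; min R=1−1/(4·4/7)=0.5625>−1
Confirm numerically:
  x=-1.054: |R|=0.58081 <1
  x=-0.929: |R|=0.56417 <1
  x=-0.803: |R|=0.56546 <1
  x=-1.974: |R|=1.25267 >1
  x=-1.810: |R|=1.06206 >1
Stable set (-1.7500, 0).

(-1.7500, 0).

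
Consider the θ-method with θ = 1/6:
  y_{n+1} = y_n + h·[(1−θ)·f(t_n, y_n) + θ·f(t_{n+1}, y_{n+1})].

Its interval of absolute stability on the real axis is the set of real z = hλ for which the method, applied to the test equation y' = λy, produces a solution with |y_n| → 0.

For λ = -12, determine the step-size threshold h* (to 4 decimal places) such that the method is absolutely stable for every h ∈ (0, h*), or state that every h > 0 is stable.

(-3.0000,0); λ=-12 ⇒ h* = (3)/12 = 0.2500.

Test eqn y'=λy, z=hλ:
  y_{n+1} = y_n + z·[5/6·y_n + 1/6·y_{n+1}] ⇒ (1 − 1/6z)y_{n+1} = (1 + 5/6z)y_n
  Hence R(z) = (1 + 5/6z)/(1 − 1/6z).

Find x<0 with |R(x)|<1.
x=-1.33: |R|=0.0887
R=−1: 1+5/6x = −1+1/6x ⇒ -2/3x=2 ⇒ x=2/(-2/3)=-3.0000
Confirm numerically:
  x=-2.887: |R|=0.94914 <1
  x=-2.635: |R|=0.83092 <1
  x=-2.511: |R|=0.77018 <1
  x=-1.391: |R|=0.12921 <1
  x=-3.420: |R|=1.17834 >1
  x=-3.305: |R|=1.13111 >1
  x=-3.302: |R|=1.12986 >1
Stable set (-3.0000, 0).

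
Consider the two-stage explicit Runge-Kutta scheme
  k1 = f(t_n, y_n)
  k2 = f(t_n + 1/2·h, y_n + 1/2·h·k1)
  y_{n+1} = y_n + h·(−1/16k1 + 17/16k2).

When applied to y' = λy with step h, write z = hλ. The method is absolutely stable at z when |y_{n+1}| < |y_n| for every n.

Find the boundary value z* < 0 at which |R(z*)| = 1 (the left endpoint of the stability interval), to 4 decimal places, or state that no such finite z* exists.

On y'=λy, z=hλ:
  k1=λy_n ⇒ h·k1=z·y_n;  k2=λ(1+1/2z)y_n ⇒ h·k2=z(1+1/2z)y_n
  y_{n+1}/y_n = 1 − 1/16z + 17/16z(1+1/2z) = 1 + z + 17/32z²
  ⇒ R(z) = 1 + z + 17/32z².

Find x<0 with |R(x)|<1.
x=-1.8: |R|=0.9213
R=1: x+17/32x²=0 ⇒ x=−32/17=-1.8824; min R=1−1/(4·17/32)=0.5294>−1
Confirm numerically:
  x=-1.568: |R|=0.73814 <1
  x=-1.365: |R|=0.62484 <1
  x=-0.995: |R|=0.53095 <1
  x=-0.907: |R|=0.53003 <1
  x=-2.224: |R|=1.40366 >1
  x=-2.153: |R|=1.30956 >1
  x=-1.911: |R|=1.02908 >1
So |R|<1 on (-1.8824, 0).

z* = -1.8824.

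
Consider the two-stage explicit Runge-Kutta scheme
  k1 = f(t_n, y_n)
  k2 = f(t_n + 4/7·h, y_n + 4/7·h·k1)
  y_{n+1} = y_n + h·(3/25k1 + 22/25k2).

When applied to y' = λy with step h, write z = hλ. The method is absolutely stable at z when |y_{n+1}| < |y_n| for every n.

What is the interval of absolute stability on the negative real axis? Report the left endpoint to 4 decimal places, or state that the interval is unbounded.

z∈(-1.9886,0).

Test eqn y'=λy, z=hλ:
  k1=λy_n ⇒ h·k1=z·y_n;  k2=λ(1+4/7z)y_n ⇒ h·k2=z(1+4/7z)y_n
  y_{n+1}/y_n = 1 + 3/25z + 22/25z(1+4/7z) = 1 + z + 88/175z²
  so R(z) = 1 + z + 88/175z².

Boundary: |R(x)|=1, x<0.
x=-1.15: |R|=0.5150
R=1: x+88/175x²=0 ⇒ x=−175/88=-1.9886; min R=1−1/(4·88/175)=0.5028>−1
Confirm numerically:
  x=-1.926: |R|=0.93934 <1
  x=-1.767: |R|=0.80307 <1
  x=-1.708: |R|=0.75897 <1
  x=-1.597: |R|=0.68549 <1
  x=-2.276: |R|=1.32889 >1
  x=-2.117: |R|=1.13665 >1
Stable set (-1.9886, 0).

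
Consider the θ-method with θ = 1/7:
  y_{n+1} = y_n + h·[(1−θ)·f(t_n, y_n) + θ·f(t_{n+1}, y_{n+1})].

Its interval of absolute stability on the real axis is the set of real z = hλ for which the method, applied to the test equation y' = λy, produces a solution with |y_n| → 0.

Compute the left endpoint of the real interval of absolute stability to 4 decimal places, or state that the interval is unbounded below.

z* = -2.8000.

Set f=λy, z=hλ:
  y_{n+1} = y_n + z·[6/7·y_n + 1/7·y_{n+1}] ⇒ (1 − 1/7z)y_{n+1} = (1 + 6/7z)y_n
  ⇒ R(z) = (1 + 6/7z)/(1 − 1/7z).

Find x<0 with |R(x)|<1.
x=-1.02: |R|=0.1097
R=−1: 1+6/7x = −1+1/7x ⇒ -5/7x=2 ⇒ x=2/(-5/7)=-2.8000
Confirm numerically:
  x=-2.331: |R|=0.74869 <1
  x=-1.900: |R|=0.49438 <1
  x=-1.555: |R|=0.27236 <1
  x=-1.354: |R|=0.13455 <1
  x=-3.213: |R|=1.20219 >1
  x=-3.167: |R|=1.18049 >1
Stable set (-2.8000, 0).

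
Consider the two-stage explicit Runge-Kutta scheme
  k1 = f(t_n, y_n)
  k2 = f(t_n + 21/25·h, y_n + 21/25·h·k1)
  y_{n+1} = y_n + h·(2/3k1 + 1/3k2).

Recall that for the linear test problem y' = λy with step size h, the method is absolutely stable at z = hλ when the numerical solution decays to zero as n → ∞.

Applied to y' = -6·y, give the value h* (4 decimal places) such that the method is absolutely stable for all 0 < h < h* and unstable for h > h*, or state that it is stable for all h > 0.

(-3.5714,0); λ=-6 ⇒ h* = (25/7)/6 = 0.5952.

Test eqn y'=λy, z=hλ:
  k1=λy_n ⇒ h·k1=z·y_n;  k2=λ(1+21/25z)y_n ⇒ h·k2=z(1+21/25z)y_n
  y_{n+1}/y_n = 1 + 2/3z + 1/3z(1+21/25z) = 1 + z + 7/25z²
  R(z) = 1 + z + 7/25z².

Find x<0 with |R(x)|<1.
x=-0.72: |R|=0.4252
R=1: x+7/25x²=0 ⇒ x=−25/7=-3.5714; min R=1−1/(4·7/25)=0.1071>−1
Confirm numerically:
  x=-3.115: |R|=0.60190 <1
  x=-2.034: |R|=0.12440 <1
  x=-2.030: |R|=0.12385 <1
  x=-1.989: |R|=0.11871 <1
  x=-3.944: |R|=1.41144 >1
  x=-3.843: |R|=1.29222 >1
So |R|<1 on (-3.5714, 0).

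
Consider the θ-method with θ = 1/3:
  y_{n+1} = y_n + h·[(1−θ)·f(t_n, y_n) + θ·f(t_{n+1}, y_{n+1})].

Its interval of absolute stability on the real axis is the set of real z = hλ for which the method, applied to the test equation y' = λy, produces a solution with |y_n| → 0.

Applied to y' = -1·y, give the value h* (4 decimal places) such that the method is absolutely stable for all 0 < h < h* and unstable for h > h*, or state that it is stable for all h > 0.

With y'=λy (z=hλ):
  y_{n+1} = y_n + z·[2/3·y_n + 1/3·y_{n+1}] ⇒ (1 − 1/3z)y_{n+1} = (1 + 2/3z)y_n
  R(z) = (1 + 2/3z)/(1 − 1/3z).

Find x<0 with |R(x)|<1.
x=-1.31: |R|=0.0882
R=−1: 1+2/3x = −1+1/3x ⇒ -1/3x=2 ⇒ x=2/(-1/3)=-6.0000
Confirm numerically:
  x=-5.828: |R|=0.98052 <1
  x=-4.785: |R|=0.84393 <1
  x=-3.651: |R|=0.64682 <1
  x=-2.530: |R|=0.37251 <1
  x=-6.359: |R|=1.03836 >1
  x=-6.142: |R|=1.01553 >1
Interval (-6.0000, 0).

(-6.0000,0); λ=-1 ⇒ h* = (6)/1 = 6.0000.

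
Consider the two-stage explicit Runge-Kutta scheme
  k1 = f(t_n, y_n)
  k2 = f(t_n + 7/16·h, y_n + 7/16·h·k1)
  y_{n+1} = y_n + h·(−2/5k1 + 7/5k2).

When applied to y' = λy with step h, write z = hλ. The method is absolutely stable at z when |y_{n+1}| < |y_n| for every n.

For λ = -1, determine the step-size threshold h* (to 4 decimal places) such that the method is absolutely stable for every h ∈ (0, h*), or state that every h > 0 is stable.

Set f=λy, z=hλ:
  k1=λy_n ⇒ h·k1=z·y_n;  k2=λ(1+7/16z)y_n ⇒ h·k2=z(1+7/16z)y_n
  y_{n+1}/y_n = 1 − 2/5z + 7/5z(1+7/16z) = 1 + z + 49/80z²
  ⇒ R(z) = 1 + z + 49/80z².

Solve |R(x)|<1 on ℝ⁻.
x=-0.43: |R|=0.6833
R=1: x+49/80x²=0 ⇒ x=−80/49=-1.6327; min R=1−1/(4·49/80)=0.5918>−1
Confirm numerically:
  x=-1.332: |R|=0.75471 <1
  x=-1.205: |R|=0.68437 <1
  x=-0.768: |R|=0.59327 <1
  x=-0.719: |R|=0.59764 <1
  x=-2.124: |R|=1.63922 >1
  x=-1.931: |R|=1.35287 >1
Interval (-1.6327, 0).

(-1.6327,0); λ=-1 ⇒ h* = (80/49)/1 = 1.6327.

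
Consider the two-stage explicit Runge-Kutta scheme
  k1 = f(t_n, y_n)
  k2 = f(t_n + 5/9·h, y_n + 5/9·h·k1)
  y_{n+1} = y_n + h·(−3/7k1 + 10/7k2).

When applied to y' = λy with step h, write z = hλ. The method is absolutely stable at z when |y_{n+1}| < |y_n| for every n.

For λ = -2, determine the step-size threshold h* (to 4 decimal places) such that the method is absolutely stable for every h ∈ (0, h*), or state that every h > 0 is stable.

On y'=λy, z=hλ:
  k1=λy_n ⇒ h·k1=z·y_n;  k2=λ(1+5/9z)y_n ⇒ h·k2=z(1+5/9z)y_n
  y_{n+1}/y_n = 1 − 3/7z + 10/7z(1+5/9z) = 1 + z + 50/63z²
  ⇒ R(z) = 1 + z + 50/63z².

Find x<0 with |R(x)|<1.
x=-0.83: |R|=0.7167
R=1: x+50/63x²=0 ⇒ x=−63/50=-1.2600; min R=1−1/(4·50/63)=0.6850>−1
Confirm numerically:
  x=-1.026: |R|=0.80946 <1
  x=-1.013: |R|=0.80142 <1
  x=-0.883: |R|=0.73580 <1
  x=-1.729: |R|=1.64357 >1
  x=-1.342: |R|=1.08734 >1
Interval (-1.2600, 0).

(-1.2600,0); λ=-2 ⇒ h* = (63/50)/2 = 0.6300.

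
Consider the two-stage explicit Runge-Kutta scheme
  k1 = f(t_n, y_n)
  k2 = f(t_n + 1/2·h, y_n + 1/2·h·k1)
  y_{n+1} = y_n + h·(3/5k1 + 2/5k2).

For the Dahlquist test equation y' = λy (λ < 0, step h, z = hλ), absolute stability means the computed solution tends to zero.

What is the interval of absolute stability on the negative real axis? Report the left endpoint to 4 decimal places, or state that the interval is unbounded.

With y'=λy (z=hλ):
  k1=λy_n ⇒ h·k1=z·y_n;  k2=λ(1+1/2z)y_n ⇒ h·k2=z(1+1/2z)y_n
  y_{n+1}/y_n = 1 + 3/5z + 2/5z(1+1/2z) = 1 + z + 1/5z²
  R(z) = 1 + z + 1/5z².

Find x<0 with |R(x)|<1.
x=-0.64: |R|=0.4419
R=1: x+1/5x²=0 ⇒ x=−5=-5.0000; min R=1−1/(4·1/5)=-0.2500>−1
Confirm numerically:
  x=-4.404: |R|=0.47504 <1
  x=-4.290: |R|=0.39082 <1
  x=-3.587: |R|=0.01369 <1
  x=-3.046: |R|=0.19038 <1
  x=-5.327: |R|=1.34839 >1
  x=-5.180: |R|=1.18648 >1
  x=-5.048: |R|=1.04846 >1
Interval (-5.0000, 0).

(-5.0000, 0).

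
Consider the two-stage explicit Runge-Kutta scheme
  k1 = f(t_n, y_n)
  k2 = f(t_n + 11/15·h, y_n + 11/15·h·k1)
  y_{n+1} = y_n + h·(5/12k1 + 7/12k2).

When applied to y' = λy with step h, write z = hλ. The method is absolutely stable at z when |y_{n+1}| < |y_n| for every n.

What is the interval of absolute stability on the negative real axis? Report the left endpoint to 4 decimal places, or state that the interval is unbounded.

(-2.3377, 0).

With y'=λy (z=hλ):
  k1=λy_n ⇒ h·k1=z·y_n;  k2=λ(1+11/15z)y_n ⇒ h·k2=z(1+11/15z)y_n
  y_{n+1}/y_n = 1 + 5/12z + 7/12z(1+11/15z) = 1 + z + 77/180z²
  Hence R(z) = 1 + z + 77/180z².

Find x<0 with |R(x)|<1.
x=-1.77: |R|=0.5702
R=1: x+77/180x²=0 ⇒ x=−180/77=-2.3377; min R=1−1/(4·77/180)=0.4156>−1
Confirm numerically:
  x=-2.231: |R|=0.89820 <1
  x=-2.177: |R|=0.85038 <1
  x=-1.963: |R|=0.68539 <1
  x=-1.007: |R|=0.42679 <1
  x=-2.695: |R|=1.41196 >1
  x=-2.681: |R|=1.39376 >1
  x=-2.471: |R|=1.14094 >1
Stable set (-2.3377, 0).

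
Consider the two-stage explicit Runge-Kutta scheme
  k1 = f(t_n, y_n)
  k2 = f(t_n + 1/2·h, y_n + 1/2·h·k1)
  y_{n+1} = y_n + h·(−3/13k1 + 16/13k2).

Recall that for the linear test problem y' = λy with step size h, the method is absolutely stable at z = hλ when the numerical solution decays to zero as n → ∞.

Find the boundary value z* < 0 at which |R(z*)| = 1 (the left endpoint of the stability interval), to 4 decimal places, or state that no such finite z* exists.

Test eqn y'=λy, z=hλ:
  k1=λy_n ⇒ h·k1=z·y_n;  k2=λ(1+1/2z)y_n ⇒ h·k2=z(1+1/2z)y_n
  y_{n+1}/y_n = 1 − 3/13z + 16/13z(1+1/2z) = 1 + z + 8/13z²
  Hence R(z) = 1 + z + 8/13z².

Solve |R(x)|<1 on ℝ⁻.
x=-0.96: |R|=0.6071
R=1: x+8/13x²=0 ⇒ x=−13/8=-1.6250; min R=1−1/(4·8/13)=0.5938>−1
Confirm numerically:
  x=-1.459: |R|=0.85096 <1
  x=-1.316: |R|=0.74976 <1
  x=-0.931: |R|=0.60239 <1
  x=-0.751: |R|=0.59608 <1
  x=-2.011: |R|=1.47769 >1
  x=-1.939: |R|=1.37467 >1
  x=-1.937: |R|=1.37190 >1
Stable set (-1.6250, 0).

z* = -1.6250.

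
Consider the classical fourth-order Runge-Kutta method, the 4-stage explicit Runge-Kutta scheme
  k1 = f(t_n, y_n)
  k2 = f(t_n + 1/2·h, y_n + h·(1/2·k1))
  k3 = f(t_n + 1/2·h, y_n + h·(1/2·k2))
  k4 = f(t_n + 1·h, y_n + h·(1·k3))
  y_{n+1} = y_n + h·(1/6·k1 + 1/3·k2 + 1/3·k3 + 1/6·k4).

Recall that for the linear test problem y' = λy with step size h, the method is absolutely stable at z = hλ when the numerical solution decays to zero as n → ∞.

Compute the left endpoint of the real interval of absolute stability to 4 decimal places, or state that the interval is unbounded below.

left endpoint -2.7853.

Test eqn y'=λy, z=hλ:
  order 4, 4-stage ⇒ R(z)=1+z+z^2/2+z^3/6+z^4/24
  (e.g. R(-1.65)=0.27140, |R|=0.27140)

Boundary: |R(x)|=1, x<0.
x=-1.65: |R|=0.2714
|R(-3.17)|=1.7528 |R(-2.3)|=0.4832 |R(-0.87)|=0.4226
Bisect:
  x_lo=-3.6575 |R|=3.3331  x_hi=-0.1507 |R|=0.8601
  mid=-1.90413 |R|=0.30583 →hi
  mid=-2.78084 |R|=0.99330 →hi
  mid=-3.21919 |R|=1.87704 →lo
  mid=-3.00001 |R|=1.37503 →lo
  mid=-2.89043 |R|=1.17043 →lo
  mid=-2.83563 |R|=1.07858 →lo
  mid=-2.80823 |R|=1.03514 →lo
  ...
  [-2.78533,-2.78512] ⇒ x*=-2.7853
So |R|<1 on (-2.7853, 0).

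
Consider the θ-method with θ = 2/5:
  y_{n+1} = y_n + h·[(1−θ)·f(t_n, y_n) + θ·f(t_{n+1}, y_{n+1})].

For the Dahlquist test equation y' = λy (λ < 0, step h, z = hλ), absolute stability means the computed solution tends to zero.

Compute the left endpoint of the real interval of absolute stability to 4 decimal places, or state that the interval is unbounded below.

z* = -10.0000.

Set f=λy, z=hλ:
  y_{n+1} = y_n + z·[3/5·y_n + 2/5·y_{n+1}] ⇒ (1 − 2/5z)y_{n+1} = (1 + 3/5z)y_n
  ⇒ R(z) = (1 + 3/5z)/(1 − 2/5z).

Need |R(x)|<1, x<0.
x=-1.74: |R|=0.0259
R=−1: 1+3/5x = −1+2/5x ⇒ -1/5x=2 ⇒ x=2/(-1/5)=-10.0000
Confirm numerically:
  x=-8.206: |R|=0.91622 <1
  x=-7.074: |R|=0.84719 <1
  x=-5.848: |R|=0.75132 <1
  x=-10.505: |R|=1.01942 >1
  x=-10.231: |R|=1.00907 >1
Stable set (-10.0000, 0).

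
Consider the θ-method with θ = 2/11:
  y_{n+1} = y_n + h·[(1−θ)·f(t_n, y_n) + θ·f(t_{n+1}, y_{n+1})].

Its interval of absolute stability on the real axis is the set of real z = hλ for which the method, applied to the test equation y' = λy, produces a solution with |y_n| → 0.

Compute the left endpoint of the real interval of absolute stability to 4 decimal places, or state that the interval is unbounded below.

Test eqn y'=λy, z=hλ:
  y_{n+1} = y_n + z·[9/11·y_n + 2/11·y_{n+1}] ⇒ (1 − 2/11z)y_{n+1} = (1 + 9/11z)y_n
  so R(z) = (1 + 9/11z)/(1 − 2/11z).

Need |R(x)|<1, x<0.
x=-1.62: |R|=0.2514
R=−1: 1+9/11x = −1+2/11x ⇒ -7/11x=2 ⇒ x=2/(-7/11)=-3.1429
Confirm numerically:
  x=-2.789: |R|=0.85059 <1
  x=-2.175: |R|=0.55863 <1
  x=-2.142: |R|=0.54161 <1
  x=-1.577: |R|=0.22559 <1
  x=-3.682: |R|=1.20551 >1
  x=-3.341: |R|=1.07844 >1
  x=-3.325: |R|=1.07224 >1
Interval (-3.1429, 0).

left endpoint -3.1429.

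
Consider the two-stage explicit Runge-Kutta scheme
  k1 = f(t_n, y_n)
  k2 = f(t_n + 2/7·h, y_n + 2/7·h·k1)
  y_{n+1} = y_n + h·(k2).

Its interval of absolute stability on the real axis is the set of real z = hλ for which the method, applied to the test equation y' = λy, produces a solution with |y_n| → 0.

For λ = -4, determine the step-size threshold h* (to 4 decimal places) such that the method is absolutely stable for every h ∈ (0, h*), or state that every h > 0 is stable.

(-3.5000,0); λ=-4 ⇒ h* = (7/2)/4 = 0.8750.

Test eqn y'=λy, z=hλ:
  k1=λy_n ⇒ h·k1=z·y_n;  k2=λ(1+2/7z)y_n ⇒ h·k2=z(1+2/7z)y_n
  y_{n+1}/y_n = 1 + z(1+2/7z) = 1 + z + 2/7z²
  so R(z) = 1 + z + 2/7z².

Solve |R(x)|<1 on ℝ⁻.
x=-0.76: |R|=0.4050
R=1: x+2/7x²=0 ⇒ x=−7/2=-3.5000; min R=1−1/(4·2/7)=0.1250>−1
Confirm numerically:
  x=-3.365: |R|=0.87021 <1
  x=-2.407: |R|=0.24833 <1
  x=-2.290: |R|=0.20831 <1
  x=-1.583: |R|=0.13297 <1
  x=-3.809: |R|=1.33628 >1
  x=-3.687: |R|=1.19699 >1
  x=-3.525: |R|=1.02518 >1
Stable set (-3.5000, 0).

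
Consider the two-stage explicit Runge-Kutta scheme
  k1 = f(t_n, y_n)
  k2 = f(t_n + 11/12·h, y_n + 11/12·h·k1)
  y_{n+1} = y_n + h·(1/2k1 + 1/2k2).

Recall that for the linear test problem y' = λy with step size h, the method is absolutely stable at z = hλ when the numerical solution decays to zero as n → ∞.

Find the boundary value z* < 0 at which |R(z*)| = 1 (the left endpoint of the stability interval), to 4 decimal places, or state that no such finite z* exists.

left endpoint -2.1818.

With y'=λy (z=hλ):
  k1=λy_n ⇒ h·k1=z·y_n;  k2=λ(1+11/12z)y_n ⇒ h·k2=z(1+11/12z)y_n
  y_{n+1}/y_n = 1 + 1/2z + 1/2z(1+11/12z) = 1 + z + 11/24z²
  ⇒ R(z) = 1 + z + 11/24z².

Find x<0 with |R(x)|<1.
x=-0.31: |R|=0.7340
R=1: x+11/24x²=0 ⇒ x=−24/11=-2.1818; min R=1−1/(4·11/24)=0.4545>−1
Confirm numerically:
  x=-2.160: |R|=0.97840 <1
  x=-0.909: |R|=0.46971 <1
  x=-0.878: |R|=0.47532 <1
  x=-2.270: |R|=1.09175 >1
  x=-2.227: |R|=1.04612 >1
Stable set (-2.1818, 0).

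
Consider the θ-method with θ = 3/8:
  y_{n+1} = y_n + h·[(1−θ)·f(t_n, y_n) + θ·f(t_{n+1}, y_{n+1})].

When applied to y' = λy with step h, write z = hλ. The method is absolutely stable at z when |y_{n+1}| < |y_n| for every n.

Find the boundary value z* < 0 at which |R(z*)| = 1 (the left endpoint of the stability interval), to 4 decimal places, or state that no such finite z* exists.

Test eqn y'=λy, z=hλ:
  y_{n+1} = y_n + z·[5/8·y_n + 3/8·y_{n+1}] ⇒ (1 − 3/8z)y_{n+1} = (1 + 5/8z)y_n
  so R(z) = (1 + 5/8z)/(1 − 3/8z).

Boundary: |R(x)|=1, x<0.
x=-1.03: |R|=0.2570
R=−1: 1+5/8x = −1+3/8x ⇒ -1/4x=2 ⇒ x=2/(-1/4)=-8.0000
Confirm numerically:
  x=-7.759: |R|=0.98459 <1
  x=-4.678: |R|=0.69847 <1
  x=-4.212: |R|=0.63287 <1
  x=-3.243: |R|=0.46337 <1
  x=-8.488: |R|=1.02917 >1
  x=-8.259: |R|=1.01580 >1
  x=-8.071: |R|=1.00441 >1
Interval (-8.0000, 0).

left endpoint -8.0000.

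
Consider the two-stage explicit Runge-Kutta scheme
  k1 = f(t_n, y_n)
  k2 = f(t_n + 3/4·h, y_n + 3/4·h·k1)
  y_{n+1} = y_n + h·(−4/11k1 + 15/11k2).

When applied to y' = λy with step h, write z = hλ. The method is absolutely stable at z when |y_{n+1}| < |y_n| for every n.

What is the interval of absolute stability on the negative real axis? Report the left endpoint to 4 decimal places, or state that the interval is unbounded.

On y'=λy, z=hλ:
  k1=λy_n ⇒ h·k1=z·y_n;  k2=λ(1+3/4z)y_n ⇒ h·k2=z(1+3/4z)y_n
  y_{n+1}/y_n = 1 − 4/11z + 15/11z(1+3/4z) = 1 + z + 45/44z²
  ⇒ R(z) = 1 + z + 45/44z².

Solve |R(x)|<1 on ℝ⁻.
x=-0.46: |R|=0.7564
R=1: x+45/44x²=0 ⇒ x=−44/45=-0.9778; min R=1−1/(4·45/44)=0.7556>−1
Confirm numerically:
  x=-0.752: |R|=0.82636 <1
  x=-0.689: |R|=0.79651 <1
  x=-0.397: |R|=0.76419 <1
  x=-1.064: |R|=1.09383 >1
  x=-1.058: |R|=1.08680 >1
Interval (-0.9778, 0).

(-0.9778, 0).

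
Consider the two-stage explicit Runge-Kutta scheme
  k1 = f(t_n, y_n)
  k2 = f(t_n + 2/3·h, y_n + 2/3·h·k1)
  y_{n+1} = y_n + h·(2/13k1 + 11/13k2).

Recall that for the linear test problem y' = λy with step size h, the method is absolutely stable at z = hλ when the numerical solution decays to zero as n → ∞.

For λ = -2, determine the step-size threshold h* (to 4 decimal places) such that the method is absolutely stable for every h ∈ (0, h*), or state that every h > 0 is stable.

(-1.7727,0); λ=-2 ⇒ h* = (39/22)/2 = 0.8864.

Set f=λy, z=hλ:
  k1=λy_n ⇒ h·k1=z·y_n;  k2=λ(1+2/3z)y_n ⇒ h·k2=z(1+2/3z)y_n
  y_{n+1}/y_n = 1 + 2/13z + 11/13z(1+2/3z) = 1 + z + 22/39z²
  so R(z) = 1 + z + 22/39z².

Solve |R(x)|<1 on ℝ⁻.
x=-1.7: |R|=0.9303
R=1: x+22/39x²=0 ⇒ x=−39/22=-1.7727; min R=1−1/(4·22/39)=0.5568>−1
Confirm numerically:
  x=-1.676: |R|=0.90855 <1
  x=-1.221: |R|=0.61999 <1
  x=-1.100: |R|=0.58256 <1
  x=-1.998: |R|=1.25390 >1
  x=-1.911: |R|=1.14906 >1
  x=-1.880: |R|=1.11376 >1
Stable set (-1.7727, 0).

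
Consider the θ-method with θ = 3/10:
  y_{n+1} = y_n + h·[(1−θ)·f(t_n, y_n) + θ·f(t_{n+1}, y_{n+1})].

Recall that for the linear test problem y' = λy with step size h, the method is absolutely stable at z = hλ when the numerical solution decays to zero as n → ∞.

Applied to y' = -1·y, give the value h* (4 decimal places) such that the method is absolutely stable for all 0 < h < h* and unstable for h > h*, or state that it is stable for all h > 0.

(-5.0000,0); λ=-1 ⇒ h* = (5)/1 = 5.0000.

Set f=λy, z=hλ:
  y_{n+1} = y_n + z·[7/10·y_n + 3/10·y_{n+1}] ⇒ (1 − 3/10z)y_{n+1} = (1 + 7/10z)y_n
  so R(z) = (1 + 7/10z)/(1 − 3/10z).

Boundary: |R(x)|=1, x<0.
x=-0.87: |R|=0.3101
R=−1: 1+7/10x = −1+3/10x ⇒ -2/5x=2 ⇒ x=2/(-2/5)=-5.0000
Confirm numerically:
  x=-4.401: |R|=0.89674 <1
  x=-3.039: |R|=0.58968 <1
  x=-2.656: |R|=0.47818 <1
  x=-5.587: |R|=1.08774 >1
  x=-5.130: |R|=1.02048 >1
  x=-5.061: |R|=1.00969 >1
Stable set (-5.0000, 0).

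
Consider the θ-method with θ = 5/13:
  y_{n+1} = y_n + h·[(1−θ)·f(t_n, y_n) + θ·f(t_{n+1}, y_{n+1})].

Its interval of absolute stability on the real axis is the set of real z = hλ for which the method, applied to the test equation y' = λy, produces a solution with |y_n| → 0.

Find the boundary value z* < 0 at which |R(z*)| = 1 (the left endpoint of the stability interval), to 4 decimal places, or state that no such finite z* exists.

z* = -8.6667.

With y'=λy (z=hλ):
  y_{n+1} = y_n + z·[8/13·y_n + 5/13·y_{n+1}] ⇒ (1 − 5/13z)y_{n+1} = (1 + 8/13z)y_n
  Hence R(z) = (1 + 8/13z)/(1 − 5/13z).

Boundary: |R(x)|=1, x<0.
x=-1.68: |R|=0.0206
R=−1: 1+8/13x = −1+5/13x ⇒ -3/13x=2 ⇒ x=2/(-3/13)=-8.6667
Confirm numerically:
  x=-6.615: |R|=0.86641 <1
  x=-6.279: |R|=0.83865 <1
  x=-5.771: |R|=0.79245 <1
  x=-9.153: |R|=1.02483 >1
  x=-9.058: |R|=1.02014 >1
  x=-8.905: |R|=1.01243 >1
Stable set (-8.6667, 0).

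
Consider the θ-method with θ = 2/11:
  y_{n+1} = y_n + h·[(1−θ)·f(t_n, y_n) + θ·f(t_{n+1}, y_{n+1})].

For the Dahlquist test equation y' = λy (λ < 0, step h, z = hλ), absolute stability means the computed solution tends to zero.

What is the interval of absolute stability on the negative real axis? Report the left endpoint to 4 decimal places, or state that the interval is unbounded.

z∈(-3.1429,0).

With y'=λy (z=hλ):
  y_{n+1} = y_n + z·[9/11·y_n + 2/11·y_{n+1}] ⇒ (1 − 2/11z)y_{n+1} = (1 + 9/11z)y_n
  Hence R(z) = (1 + 9/11z)/(1 − 2/11z).

Find x<0 with |R(x)|<1.
x=-1.42: |R|=0.1286
R=−1: 1+9/11x = −1+2/11x ⇒ -7/11x=2 ⇒ x=2/(-7/11)=-3.1429
Confirm numerically:
  x=-3.114: |R|=0.98827 <1
  x=-2.659: |R|=0.79244 <1
  x=-2.255: |R|=0.59929 <1
  x=-1.433: |R|=0.13681 <1
  x=-3.637: |R|=1.18929 >1
  x=-3.619: |R|=1.18275 >1
  x=-3.289: |R|=1.05820 >1
Interval (-3.1429, 0).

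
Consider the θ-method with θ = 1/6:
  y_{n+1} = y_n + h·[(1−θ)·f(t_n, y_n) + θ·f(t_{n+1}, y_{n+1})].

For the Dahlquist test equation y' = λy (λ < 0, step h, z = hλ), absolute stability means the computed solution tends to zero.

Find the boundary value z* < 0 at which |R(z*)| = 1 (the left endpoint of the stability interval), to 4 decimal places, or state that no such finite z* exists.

Set f=λy, z=hλ:
  y_{n+1} = y_n + z·[5/6·y_n + 1/6·y_{n+1}] ⇒ (1 − 1/6z)y_{n+1} = (1 + 5/6z)y_n
  so R(z) = (1 + 5/6z)/(1 − 1/6z).

Solve |R(x)|<1 on ℝ⁻.
x=-1.34: |R|=0.0954
R=−1: 1+5/6x = −1+1/6x ⇒ -2/3x=2 ⇒ x=2/(-2/3)=-3.0000
Confirm numerically:
  x=-2.971: |R|=0.98707 <1
  x=-2.940: |R|=0.97315 <1
  x=-2.325: |R|=0.67568 <1
  x=-1.920: |R|=0.45455 <1
  x=-3.551: |R|=1.23076 >1
  x=-3.369: |R|=1.15754 >1
  x=-3.331: |R|=1.14189 >1
Interval (-3.0000, 0).

left endpoint -3.0000.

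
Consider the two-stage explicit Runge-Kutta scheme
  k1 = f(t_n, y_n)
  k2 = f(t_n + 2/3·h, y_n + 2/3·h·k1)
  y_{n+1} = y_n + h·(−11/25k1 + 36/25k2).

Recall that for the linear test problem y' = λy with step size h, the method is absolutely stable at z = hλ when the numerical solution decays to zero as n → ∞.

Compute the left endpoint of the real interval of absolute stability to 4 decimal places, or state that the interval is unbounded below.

z* = -1.0417.

Set f=λy, z=hλ:
  k1=λy_n ⇒ h·k1=z·y_n;  k2=λ(1+2/3z)y_n ⇒ h·k2=z(1+2/3z)y_n
  y_{n+1}/y_n = 1 − 11/25z + 36/25z(1+2/3z) = 1 + z + 24/25z²
  so R(z) = 1 + z + 24/25z².

Solve |R(x)|<1 on ℝ⁻.
x=-0.68: |R|=0.7639
R=1: x+24/25x²=0 ⇒ x=−25/24=-1.0417; min R=1−1/(4·24/25)=0.7396>−1
Confirm numerically:
  x=-0.810: |R|=0.81986 <1
  x=-0.635: |R|=0.75210 <1
  x=-0.585: |R|=0.74354 <1
  x=-0.440: |R|=0.74586 <1
  x=-1.542: |R|=1.74065 >1
  x=-1.241: |R|=1.23748 >1
  x=-1.067: |R|=1.02595 >1
Stable set (-1.0417, 0).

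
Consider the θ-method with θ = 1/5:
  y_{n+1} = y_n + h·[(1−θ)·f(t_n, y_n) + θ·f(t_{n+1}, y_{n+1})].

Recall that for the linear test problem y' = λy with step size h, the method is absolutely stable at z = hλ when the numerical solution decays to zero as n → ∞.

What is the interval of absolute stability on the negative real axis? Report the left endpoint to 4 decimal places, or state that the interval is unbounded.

(-3.3333, 0).

On y'=λy, z=hλ:
  y_{n+1} = y_n + z·[4/5·y_n + 1/5·y_{n+1}] ⇒ (1 − 1/5z)y_{n+1} = (1 + 4/5z)y_n
  ⇒ R(z) = (1 + 4/5z)/(1 − 1/5z).

Find x<0 with |R(x)|<1.
x=-1.28: |R|=0.0191
R=−1: 1+4/5x = −1+1/5x ⇒ -3/5x=2 ⇒ x=2/(-3/5)=-3.3333
Confirm numerically:
  x=-2.923: |R|=0.84463 <1
  x=-2.634: |R|=0.72518 <1
  x=-2.410: |R|=0.62618 <1
  x=-3.820: |R|=1.16553 >1
  x=-3.815: |R|=1.16393 >1
  x=-3.770: |R|=1.14937 >1
Interval (-3.3333, 0).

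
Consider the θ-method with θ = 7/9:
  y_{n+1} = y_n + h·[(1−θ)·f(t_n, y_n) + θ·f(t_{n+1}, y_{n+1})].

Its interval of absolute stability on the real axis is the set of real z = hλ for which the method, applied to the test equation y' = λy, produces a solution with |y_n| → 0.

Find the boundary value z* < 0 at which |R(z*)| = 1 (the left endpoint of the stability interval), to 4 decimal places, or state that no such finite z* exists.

With y'=λy (z=hλ):
  y_{n+1} = y_n + z·[2/9·y_n + 7/9·y_{n+1}] ⇒ (1 − 7/9z)y_{n+1} = (1 + 2/9z)y_n
  ⇒ R(z) = (1 + 2/9z)/(1 − 7/9z).

Find x<0 with |R(x)|<1.
x=-1: |R|=0.4375
x=-2: |R|=0.2174
x=-10: |R|=0.1392
x=-100: |R|=0.2694
θ=7/9≥1/2 ⇒ |1+2/9x|<|1−7/9x| ∀x<0 ⇒ stable on all of ℝ⁻.

(−∞, 0) — no finite endpoint.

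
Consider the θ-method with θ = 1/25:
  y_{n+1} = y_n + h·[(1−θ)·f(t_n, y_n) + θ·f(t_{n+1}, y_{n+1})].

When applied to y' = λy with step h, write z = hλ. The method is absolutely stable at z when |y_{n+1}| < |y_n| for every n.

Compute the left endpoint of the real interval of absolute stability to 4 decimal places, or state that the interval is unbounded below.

Test eqn y'=λy, z=hλ:
  y_{n+1} = y_n + z·[24/25·y_n + 1/25·y_{n+1}] ⇒ (1 − 1/25z)y_{n+1} = (1 + 24/25z)y_n
  ⇒ R(z) = (1 + 24/25z)/(1 − 1/25z).

Need |R(x)|<1, x<0.
x=-1.17: |R|=0.1177
R=−1: 1+24/25x = −1+1/25x ⇒ -23/25x=2 ⇒ x=2/(-23/25)=-2.1739
Confirm numerically:
  x=-2.037: |R|=0.88353 <1
  x=-1.827: |R|=0.70258 <1
  x=-0.978: |R|=0.05882 <1
  x=-2.386: |R|=1.17812 >1
  x=-2.375: |R|=1.16895 >1
  x=-2.368: |R|=1.16311 >1
Stable set (-2.1739, 0).

left endpoint -2.1739.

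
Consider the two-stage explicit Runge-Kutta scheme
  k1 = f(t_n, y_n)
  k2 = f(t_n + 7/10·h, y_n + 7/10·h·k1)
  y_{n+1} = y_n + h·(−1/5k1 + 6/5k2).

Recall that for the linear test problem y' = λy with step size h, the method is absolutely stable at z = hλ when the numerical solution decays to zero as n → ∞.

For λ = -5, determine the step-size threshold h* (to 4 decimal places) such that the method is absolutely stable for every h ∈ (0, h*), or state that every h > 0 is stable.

(-1.1905,0); λ=-5 ⇒ h* = (25/21)/5 = 0.2381.

On y'=λy, z=hλ:
  k1=λy_n ⇒ h·k1=z·y_n;  k2=λ(1+7/10z)y_n ⇒ h·k2=z(1+7/10z)y_n
  y_{n+1}/y_n = 1 − 1/5z + 6/5z(1+7/10z) = 1 + z + 21/25z²
  so R(z) = 1 + z + 21/25z².

Boundary: |R(x)|=1, x<0.
x=-1.03: |R|=0.8612
R=1: x+21/25x²=0 ⇒ x=−25/21=-1.1905; min R=1−1/(4·21/25)=0.7024>−1
Confirm numerically:
  x=-1.137: |R|=0.94893 <1
  x=-0.891: |R|=0.77586 <1
  x=-0.595: |R|=0.70238 <1
  x=-0.498: |R|=0.71032 <1
  x=-1.518: |R|=1.41763 >1
  x=-1.293: |R|=1.11135 >1
Interval (-1.1905, 0).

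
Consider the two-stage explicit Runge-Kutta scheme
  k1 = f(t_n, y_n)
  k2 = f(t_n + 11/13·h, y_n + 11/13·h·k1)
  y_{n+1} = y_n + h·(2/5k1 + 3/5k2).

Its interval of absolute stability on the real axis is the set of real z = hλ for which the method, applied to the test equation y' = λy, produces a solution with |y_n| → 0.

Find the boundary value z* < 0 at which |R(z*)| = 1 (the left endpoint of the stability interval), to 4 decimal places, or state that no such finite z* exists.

With y'=λy (z=hλ):
  k1=λy_n ⇒ h·k1=z·y_n;  k2=λ(1+11/13z)y_n ⇒ h·k2=z(1+11/13z)y_n
  y_{n+1}/y_n = 1 + 2/5z + 3/5z(1+11/13z) = 1 + z + 33/65z²
  ⇒ R(z) = 1 + z + 33/65z².

Need |R(x)|<1, x<0.
x=-1.21: |R|=0.5333
R=1: x+33/65x²=0 ⇒ x=−65/33=-1.9697; min R=1−1/(4·33/65)=0.5076>−1
Confirm numerically:
  x=-1.576: |R|=0.68499 <1
  x=-0.885: |R|=0.51264 <1
  x=-0.875: |R|=0.51370 <1
  x=-2.406: |R|=1.53295 >1
  x=-2.059: |R|=1.09335 >1
Stable set (-1.9697, 0).

z* = -1.9697.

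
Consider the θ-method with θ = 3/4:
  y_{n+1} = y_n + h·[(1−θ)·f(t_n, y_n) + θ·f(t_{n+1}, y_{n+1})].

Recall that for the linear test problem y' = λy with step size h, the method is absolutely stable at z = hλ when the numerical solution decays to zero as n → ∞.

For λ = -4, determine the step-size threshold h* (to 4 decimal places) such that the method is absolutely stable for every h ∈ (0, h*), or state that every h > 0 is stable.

interval (−∞, 0). Any h>0 works for λ=-4.

With y'=λy (z=hλ):
  y_{n+1} = y_n + z·[1/4·y_n + 3/4·y_{n+1}] ⇒ (1 − 3/4z)y_{n+1} = (1 + 1/4z)y_n
  R(z) = (1 + 1/4z)/(1 − 3/4z).

Solve |R(x)|<1 on ℝ⁻.
x=-0.5: |R|=0.6364
x=-2: |R|=0.2000
x=-10: |R|=0.1765
x=-100: |R|=0.3158
θ=3/4≥1/2 ⇒ |1+1/4x|<|1−3/4x| ∀x<0 ⇒ stable on all of ℝ⁻.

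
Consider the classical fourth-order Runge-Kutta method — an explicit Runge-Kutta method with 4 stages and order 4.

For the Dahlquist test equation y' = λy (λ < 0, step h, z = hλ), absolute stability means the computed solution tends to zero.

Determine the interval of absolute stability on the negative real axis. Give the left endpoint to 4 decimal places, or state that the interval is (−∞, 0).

(-2.7853, 0).

With y'=λy (z=hλ):
  order 4, 4-stage ⇒ R(z)=1+z+z^2/2+z^3/6+z^4/24
  (e.g. R(-0.84)=0.43476, |R|=0.43476)

Solve |R(x)|<1 on ℝ⁻.
x=-0.84: |R|=0.4348
|R(-2.35)|=0.5190 |R(-2.26)|=0.4569 |R(-1.75)|=0.2788
Bisect:
  x_lo=-3.4288 |R|=2.4903  x_hi=-0.3461 |R|=0.7075
  mid=-1.88745 |R|=0.30192 →hi
  mid=-2.65815 |R|=0.82463 →hi
  mid=-3.04350 |R|=1.46439 →lo
  mid=-2.85082 |R|=1.10338 →lo
  mid=-2.75448 |R|=0.95454 →hi
  mid=-2.80265 |R|=1.02649 →lo
  mid=-2.77857 |R|=0.98991 →hi
  mid=-2.79061 |R|=1.00805 →lo
  mid=-2.78459 |R|=0.99894 →hi
  mid=-2.78760 |R|=1.00348 →lo
  ...
  [-2.78534,-2.78515] ⇒ x*=-2.7853
So |R|<1 on (-2.7853, 0).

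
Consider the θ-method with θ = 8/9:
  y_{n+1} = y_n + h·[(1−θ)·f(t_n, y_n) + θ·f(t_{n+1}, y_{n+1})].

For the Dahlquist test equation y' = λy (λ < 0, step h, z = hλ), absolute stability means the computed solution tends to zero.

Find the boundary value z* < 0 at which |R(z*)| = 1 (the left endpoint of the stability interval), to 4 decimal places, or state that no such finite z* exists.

Test eqn y'=λy, z=hλ:
  y_{n+1} = y_n + z·[1/9·y_n + 8/9·y_{n+1}] ⇒ (1 − 8/9z)y_{n+1} = (1 + 1/9z)y_n
  ⇒ R(z) = (1 + 1/9z)/(1 − 8/9z).

Find x<0 with |R(x)|<1.
x=-0.98: |R|=0.4762
x=-2: |R|=0.2800
x=-10: |R|=0.0112
x=-100: |R|=0.1125
θ=8/9≥1/2 ⇒ |1+1/9x|<|1−8/9x| ∀x<0 ⇒ interval (−∞,0).

interval (−∞, 0).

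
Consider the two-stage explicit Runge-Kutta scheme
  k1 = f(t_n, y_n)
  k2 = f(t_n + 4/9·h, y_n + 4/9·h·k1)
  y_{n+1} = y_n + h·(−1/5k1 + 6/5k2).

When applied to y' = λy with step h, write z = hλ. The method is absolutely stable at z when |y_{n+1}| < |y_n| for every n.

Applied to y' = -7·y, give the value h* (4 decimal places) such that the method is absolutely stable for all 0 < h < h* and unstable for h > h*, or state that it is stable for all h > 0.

On y'=λy, z=hλ:
  k1=λy_n ⇒ h·k1=z·y_n;  k2=λ(1+4/9z)y_n ⇒ h·k2=z(1+4/9z)y_n
  y_{n+1}/y_n = 1 − 1/5z + 6/5z(1+4/9z) = 1 + z + 8/15z²
  R(z) = 1 + z + 8/15z².

Need |R(x)|<1, x<0.
x=-0.82: |R|=0.5386
R=1: x+8/15x²=0 ⇒ x=−15/8=-1.8750; min R=1−1/(4·8/15)=0.5312>−1
Confirm numerically:
  x=-1.687: |R|=0.83085 <1
  x=-1.662: |R|=0.81120 <1
  x=-1.545: |R|=0.72808 <1
  x=-1.186: |R|=0.56418 <1
  x=-2.395: |R|=1.66421 >1
  x=-2.014: |R|=1.14930 >1
Stable set (-1.8750, 0).

(-1.8750,0); λ=-7 ⇒ h* = (15/8)/7 = 0.2679.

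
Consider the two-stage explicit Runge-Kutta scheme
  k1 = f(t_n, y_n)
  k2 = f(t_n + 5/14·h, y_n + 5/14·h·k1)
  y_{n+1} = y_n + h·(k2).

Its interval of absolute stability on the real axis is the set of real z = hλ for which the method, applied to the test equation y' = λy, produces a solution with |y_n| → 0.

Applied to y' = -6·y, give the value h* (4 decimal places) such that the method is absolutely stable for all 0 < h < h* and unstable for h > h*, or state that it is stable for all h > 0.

(-2.8000,0); λ=-6 ⇒ h* = (14/5)/6 = 0.4667.

With y'=λy (z=hλ):
  k1=λy_n ⇒ h·k1=z·y_n;  k2=λ(1+5/14z)y_n ⇒ h·k2=z(1+5/14z)y_n
  y_{n+1}/y_n = 1 + z(1+5/14z) = 1 + z + 5/14z²
  R(z) = 1 + z + 5/14z².

Find x<0 with |R(x)|<1.
x=-0.49: |R|=0.5958
R=1: x+5/14x²=0 ⇒ x=−14/5=-2.8000; min R=1−1/(4·5/14)=0.3000>−1
Confirm numerically:
  x=-2.400: |R|=0.65714 <1
  x=-1.665: |R|=0.32508 <1
  x=-1.467: |R|=0.30160 <1
  x=-1.210: |R|=0.31289 <1
  x=-3.334: |R|=1.63584 >1
  x=-3.327: |R|=1.62619 >1
  x=-3.151: |R|=1.39500 >1
So |R|<1 on (-2.8000, 0).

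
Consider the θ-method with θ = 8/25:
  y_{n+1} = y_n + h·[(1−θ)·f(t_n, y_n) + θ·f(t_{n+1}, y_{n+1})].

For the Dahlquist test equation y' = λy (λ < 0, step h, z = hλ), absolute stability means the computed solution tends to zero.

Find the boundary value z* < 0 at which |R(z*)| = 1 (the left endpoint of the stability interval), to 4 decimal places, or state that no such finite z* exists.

z* = -5.5556.

Test eqn y'=λy, z=hλ:
  y_{n+1} = y_n + z·[17/25·y_n + 8/25·y_{n+1}] ⇒ (1 − 8/25z)y_{n+1} = (1 + 17/25z)y_n
  so R(z) = (1 + 17/25z)/(1 − 8/25z).

Need |R(x)|<1, x<0.
x=-0.88: |R|=0.3134
R=−1: 1+17/25x = −1+8/25x ⇒ -9/25x=2 ⇒ x=2/(-9/25)=-5.5556
Confirm numerically:
  x=-5.005: |R|=0.92382 <1
  x=-3.897: |R|=0.73428 <1
  x=-3.677: |R|=0.68930 <1
  x=-2.724: |R|=0.45538 <1
  x=-5.762: |R|=1.02613 >1
  x=-5.577: |R|=1.00277 >1
So |R|<1 on (-5.5556, 0).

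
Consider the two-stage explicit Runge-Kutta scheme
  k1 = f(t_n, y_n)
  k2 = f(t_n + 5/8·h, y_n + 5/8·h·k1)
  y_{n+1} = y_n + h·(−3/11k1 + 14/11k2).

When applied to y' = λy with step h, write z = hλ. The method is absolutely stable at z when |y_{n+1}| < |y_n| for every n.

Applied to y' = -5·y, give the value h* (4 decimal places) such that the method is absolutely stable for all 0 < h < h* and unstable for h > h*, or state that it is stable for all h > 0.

Set f=λy, z=hλ:
  k1=λy_n ⇒ h·k1=z·y_n;  k2=λ(1+5/8z)y_n ⇒ h·k2=z(1+5/8z)y_n
  y_{n+1}/y_n = 1 − 3/11z + 14/11z(1+5/8z) = 1 + z + 35/44z²
  ⇒ R(z) = 1 + z + 35/44z².

Need |R(x)|<1, x<0.
x=-1.5: |R|=1.2898
R=1: x+35/44x²=0 ⇒ x=−44/35=-1.2571; min R=1−1/(4·35/44)=0.6857>−1
Confirm numerically:
  x=-1.082: |R|=0.84926 <1
  x=-0.849: |R|=0.72436 <1
  x=-0.695: |R|=0.68922 <1
  x=-1.700: |R|=1.59886 >1
  x=-1.591: |R|=1.42252 >1
So |R|<1 on (-1.2571, 0).

(-1.2571,0); λ=-5 ⇒ h* = (44/35)/5 = 0.2514.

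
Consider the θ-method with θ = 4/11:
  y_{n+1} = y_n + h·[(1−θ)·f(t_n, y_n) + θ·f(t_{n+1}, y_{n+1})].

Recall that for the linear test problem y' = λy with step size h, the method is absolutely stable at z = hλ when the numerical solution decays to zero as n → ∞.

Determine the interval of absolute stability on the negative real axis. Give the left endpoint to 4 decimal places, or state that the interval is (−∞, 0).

Test eqn y'=λy, z=hλ:
  y_{n+1} = y_n + z·[7/11·y_n + 4/11·y_{n+1}] ⇒ (1 − 4/11z)y_{n+1} = (1 + 7/11z)y_n
  ⇒ R(z) = (1 + 7/11z)/(1 − 4/11z).

Solve |R(x)|<1 on ℝ⁻.
x=-1.74: |R|=0.0657
R=−1: 1+7/11x = −1+4/11x ⇒ -3/11x=2 ⇒ x=2/(-3/11)=-7.3333
Confirm numerically:
  x=-5.780: |R|=0.86342 <1
  x=-4.639: |R|=0.72652 <1
  x=-4.102: |R|=0.64631 <1
  x=-3.696: |R|=0.57679 <1
  x=-7.694: |R|=1.02590 >1
  x=-7.514: |R|=1.01320 >1
So |R|<1 on (-7.3333, 0).

z∈(-7.3333,0).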